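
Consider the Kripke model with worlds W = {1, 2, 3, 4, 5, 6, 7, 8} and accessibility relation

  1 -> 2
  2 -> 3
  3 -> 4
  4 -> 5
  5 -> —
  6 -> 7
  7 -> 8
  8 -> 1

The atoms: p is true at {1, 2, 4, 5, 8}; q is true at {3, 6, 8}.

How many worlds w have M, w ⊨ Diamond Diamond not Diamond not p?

1: successors {2}; Diamond not Diamond not p there: 2:T. ✓
2: successors {3}; Diamond not Diamond not p there: 3:T. ✓
3: successors {4}; Diamond not Diamond not p there: 4:T. ✓
4: successors {5}; Diamond not Diamond not p there: 5:F. ✗
5: no successors, so Diamond Diamond not Diamond not p fails. ✗
6: successors {7}; Diamond not Diamond not p there: 7:T. ✓
7: successors {8}; Diamond not Diamond not p there: 8:T. ✓
8: successors {1}; Diamond not Diamond not p there: 1:F. ✗
Satisfying worlds: {1, 2, 3, 6, 7}.

5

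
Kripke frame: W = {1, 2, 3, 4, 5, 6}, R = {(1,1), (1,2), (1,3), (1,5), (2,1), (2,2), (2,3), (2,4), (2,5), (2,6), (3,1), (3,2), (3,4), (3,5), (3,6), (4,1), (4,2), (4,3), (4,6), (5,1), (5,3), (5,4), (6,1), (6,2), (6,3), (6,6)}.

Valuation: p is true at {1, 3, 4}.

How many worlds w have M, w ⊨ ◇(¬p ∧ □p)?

1: successors {1, 2, 3, 5}; ¬p ∧ □p there: 1:F, 2:F, 3:F, 5:T. ✓
2: successors {1, 2, 3, 4, 5, 6}; ¬p ∧ □p there: 1:F, 2:F, 3:F, 4:F, 5:T, 6:F. ✓
3: successors {1, 2, 4, 5, 6}; ¬p ∧ □p there: 1:F, 2:F, 4:F, 5:T, 6:F. ✓
4: successors {1, 2, 3, 6}; ¬p ∧ □p there: 1:F, 2:F, 3:F, 6:F. ✗
5: successors {1, 3, 4}; ¬p ∧ □p there: 1:F, 3:F, 4:F. ✗
6: successors {1, 2, 3, 6}; ¬p ∧ □p there: 1:F, 2:F, 3:F, 6:F. ✗
Satisfying worlds: {1, 2, 3}.

3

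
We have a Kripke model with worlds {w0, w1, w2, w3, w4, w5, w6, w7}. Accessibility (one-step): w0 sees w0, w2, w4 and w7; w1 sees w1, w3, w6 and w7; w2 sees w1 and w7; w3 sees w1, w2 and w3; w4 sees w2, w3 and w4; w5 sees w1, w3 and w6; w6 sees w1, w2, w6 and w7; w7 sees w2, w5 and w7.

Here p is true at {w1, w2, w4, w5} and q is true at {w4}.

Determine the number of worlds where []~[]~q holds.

0

w0: successors {w0, w2, w4, w7}; ~[]~q there: w0:T, w2:F, w4:T, w7:F. ✗
w1: successors {w1, w3, w6, w7}; ~[]~q there: w1:F, w3:F, w6:F, w7:F. ✗
w2: successors {w1, w7}; ~[]~q there: w1:F, w7:F. ✗
w3: successors {w1, w2, w3}; ~[]~q there: w1:F, w2:F, w3:F. ✗
w4: successors {w2, w3, w4}; ~[]~q there: w2:F, w3:F, w4:T. ✗
w5: successors {w1, w3, w6}; ~[]~q there: w1:F, w3:F, w6:F. ✗
w6: successors {w1, w2, w6, w7}; ~[]~q there: w1:F, w2:F, w6:F, w7:F. ✗
w7: successors {w2, w5, w7}; ~[]~q there: w2:F, w5:F, w7:F. ✗
Satisfying worlds: ∅.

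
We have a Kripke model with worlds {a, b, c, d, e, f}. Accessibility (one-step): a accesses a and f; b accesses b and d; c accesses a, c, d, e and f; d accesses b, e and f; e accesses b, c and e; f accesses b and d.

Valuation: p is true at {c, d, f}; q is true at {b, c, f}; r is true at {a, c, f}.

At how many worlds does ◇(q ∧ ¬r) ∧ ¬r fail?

a: ◇(q ∧ ¬r) is F, ¬r is F. ✗
b: ◇(q ∧ ¬r) is T, ¬r is T. ✓
c: ◇(q ∧ ¬r) is F, ¬r is F. ✗
d: ◇(q ∧ ¬r) is T, ¬r is T. ✓
e: ◇(q ∧ ¬r) is T, ¬r is T. ✓
f: ◇(q ∧ ¬r) is T, ¬r is F. ✗
Satisfying worlds: {b, d, e}.
So ◇(q ∧ ¬r) ∧ ¬r fails at the other 3 worlds.

3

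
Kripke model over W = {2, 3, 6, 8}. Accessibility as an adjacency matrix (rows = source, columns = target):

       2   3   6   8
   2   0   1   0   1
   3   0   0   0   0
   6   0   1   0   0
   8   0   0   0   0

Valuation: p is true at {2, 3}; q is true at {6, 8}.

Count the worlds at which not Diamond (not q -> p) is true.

2: Diamond (not q -> p) is T. ✗
3: Diamond (not q -> p) is F. ✓
6: Diamond (not q -> p) is T. ✗
8: Diamond (not q -> p) is F. ✓
Satisfying worlds: {3, 8}.

2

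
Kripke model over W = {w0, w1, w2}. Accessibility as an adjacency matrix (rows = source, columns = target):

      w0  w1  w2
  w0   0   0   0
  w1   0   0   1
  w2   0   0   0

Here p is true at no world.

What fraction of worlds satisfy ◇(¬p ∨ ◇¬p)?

w0: no successors, so ◇(¬p ∨ ◇¬p) fails. ✗
w1: successors {w2}; ¬p ∨ ◇¬p there: w2:T. ✓
w2: no successors, so ◇(¬p ∨ ◇¬p) fails. ✗
That's 1 of 3 worlds, so 1/3.

1/3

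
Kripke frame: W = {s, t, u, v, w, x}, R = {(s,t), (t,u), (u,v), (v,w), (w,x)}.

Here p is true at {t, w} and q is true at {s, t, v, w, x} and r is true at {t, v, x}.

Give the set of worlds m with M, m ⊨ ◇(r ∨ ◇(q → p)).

{s, u, w}

s: successors {t}; r ∨ ◇(q → p) there: t:T. ✓
t: successors {u}; r ∨ ◇(q → p) there: u:F. ✗
u: successors {v}; r ∨ ◇(q → p) there: v:T. ✓
v: successors {w}; r ∨ ◇(q → p) there: w:F. ✗
w: successors {x}; r ∨ ◇(q → p) there: x:T. ✓
x: no successors, so ◇(r ∨ ◇(q → p)) fails. ✗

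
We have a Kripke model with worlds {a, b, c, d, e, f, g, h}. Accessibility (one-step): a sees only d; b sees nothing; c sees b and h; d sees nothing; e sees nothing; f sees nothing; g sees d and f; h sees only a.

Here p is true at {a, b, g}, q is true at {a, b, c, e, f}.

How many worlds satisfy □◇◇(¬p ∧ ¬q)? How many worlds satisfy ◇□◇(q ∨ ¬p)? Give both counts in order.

4 and 3

For □◇◇(¬p ∧ ¬q):
a: successors {d}; ◇◇(¬p ∧ ¬q) there: d:F. ✗
b: no successors, so □◇◇(¬p ∧ ¬q) holds vacuously. ✓
c: successors {b, h}; ◇◇(¬p ∧ ¬q) there: b:F, h:T. ✗
d: no successors, so □◇◇(¬p ∧ ¬q) holds vacuously. ✓
e: no successors, so □◇◇(¬p ∧ ¬q) holds vacuously. ✓
f: no successors, so □◇◇(¬p ∧ ¬q) holds vacuously. ✓
g: successors {d, f}; ◇◇(¬p ∧ ¬q) there: d:F, f:F. ✗
h: successors {a}; ◇◇(¬p ∧ ¬q) there: a:F. ✗
— 4 worlds.
For ◇□◇(q ∨ ¬p):
a: successors {d}; □◇(q ∨ ¬p) there: d:T. ✓
b: no successors, so ◇□◇(q ∨ ¬p) fails. ✗
c: successors {b, h}; □◇(q ∨ ¬p) there: b:T, h:T. ✓
d: no successors, so ◇□◇(q ∨ ¬p) fails. ✗
e: no successors, so ◇□◇(q ∨ ¬p) fails. ✗
f: no successors, so ◇□◇(q ∨ ¬p) fails. ✗
g: successors {d, f}; □◇(q ∨ ¬p) there: d:T, f:T. ✓
h: successors {a}; □◇(q ∨ ¬p) there: a:F. ✗
— 3 worlds.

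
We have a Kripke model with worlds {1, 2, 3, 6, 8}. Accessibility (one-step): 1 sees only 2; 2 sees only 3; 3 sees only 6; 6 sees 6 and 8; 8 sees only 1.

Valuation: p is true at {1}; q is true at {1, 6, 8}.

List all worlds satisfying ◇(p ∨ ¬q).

1: successors {2}; p ∨ ¬q there: 2:T. ✓
2: successors {3}; p ∨ ¬q there: 3:T. ✓
3: successors {6}; p ∨ ¬q there: 6:F. ✗
6: successors {6, 8}; p ∨ ¬q there: 6:F, 8:F. ✗
8: successors {1}; p ∨ ¬q there: 1:T. ✓

{1, 2, 8}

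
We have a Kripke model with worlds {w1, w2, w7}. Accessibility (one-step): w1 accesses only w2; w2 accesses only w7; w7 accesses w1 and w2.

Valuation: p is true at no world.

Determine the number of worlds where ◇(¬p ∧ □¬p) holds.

3

w1: successors {w2}; ¬p ∧ □¬p there: w2:T. ✓
w2: successors {w7}; ¬p ∧ □¬p there: w7:T. ✓
w7: successors {w1, w2}; ¬p ∧ □¬p there: w1:T, w2:T. ✓
Satisfying worlds: {w1, w2, w7}.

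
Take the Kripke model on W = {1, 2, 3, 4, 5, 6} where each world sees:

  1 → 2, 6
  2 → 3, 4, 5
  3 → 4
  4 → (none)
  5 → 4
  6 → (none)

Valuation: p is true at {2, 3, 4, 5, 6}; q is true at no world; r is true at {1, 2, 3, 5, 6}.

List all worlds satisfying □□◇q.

{3, 4, 5, 6}

1: successors {2, 6}; □◇q there: 2:F, 6:T. ✗
2: successors {3, 4, 5}; □◇q there: 3:F, 4:T, 5:F. ✗
3: successors {4}; □◇q there: 4:T. ✓
4: no successors, so □□◇q holds vacuously. ✓
5: successors {4}; □◇q there: 4:T. ✓
6: no successors, so □□◇q holds vacuously. ✓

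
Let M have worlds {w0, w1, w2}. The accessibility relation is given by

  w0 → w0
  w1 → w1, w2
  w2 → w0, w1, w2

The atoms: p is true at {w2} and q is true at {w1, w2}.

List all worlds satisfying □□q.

w0: successors {w0}; □q there: w0:F. ✗
w1: successors {w1, w2}; □q there: w1:T, w2:F. ✗
w2: successors {w0, w1, w2}; □q there: w0:F, w1:T, w2:F. ✗

∅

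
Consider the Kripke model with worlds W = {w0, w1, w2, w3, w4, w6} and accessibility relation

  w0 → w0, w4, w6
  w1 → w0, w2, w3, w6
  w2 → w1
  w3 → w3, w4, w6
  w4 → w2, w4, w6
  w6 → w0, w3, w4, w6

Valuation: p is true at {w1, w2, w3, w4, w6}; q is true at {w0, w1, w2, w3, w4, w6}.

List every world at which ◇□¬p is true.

w0: successors {w0, w4, w6}; □¬p there: w0:F, w4:F, w6:F. ✗
w1: successors {w0, w2, w3, w6}; □¬p there: w0:F, w2:F, w3:F, w6:F. ✗
w2: successors {w1}; □¬p there: w1:F. ✗
w3: successors {w3, w4, w6}; □¬p there: w3:F, w4:F, w6:F. ✗
w4: successors {w2, w4, w6}; □¬p there: w2:F, w4:F, w6:F. ✗
w6: successors {w0, w3, w4, w6}; □¬p there: w0:F, w3:F, w4:F, w6:F. ✗

∅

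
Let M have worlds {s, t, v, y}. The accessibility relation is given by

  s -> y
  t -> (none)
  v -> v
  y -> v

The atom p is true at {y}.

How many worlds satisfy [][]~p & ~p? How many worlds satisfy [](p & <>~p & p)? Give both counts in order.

3 and 2

For [][]~p & ~p:
s: [][]~p is T, ~p is T. ✓
t: [][]~p is T, ~p is T. ✓
v: [][]~p is T, ~p is T. ✓
y: [][]~p is T, ~p is F. ✗
— 3 worlds.
For [](p & <>~p & p):
s: successors {y}; p & <>~p & p there: y:T. ✓
t: no successors, so [](p & <>~p & p) holds vacuously. ✓
v: successors {v}; p & <>~p & p there: v:F. ✗
y: successors {v}; p & <>~p & p there: v:F. ✗
— 2 worlds.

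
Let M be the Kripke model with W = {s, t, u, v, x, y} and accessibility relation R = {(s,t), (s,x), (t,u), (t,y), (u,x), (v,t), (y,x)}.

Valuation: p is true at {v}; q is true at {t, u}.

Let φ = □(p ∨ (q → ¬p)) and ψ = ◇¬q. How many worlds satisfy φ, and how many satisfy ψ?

6 and 4

For □(p ∨ (q → ¬p)):
s: successors {t, x}; p ∨ (q → ¬p) there: t:T, x:T. ✓
t: successors {u, y}; p ∨ (q → ¬p) there: u:T, y:T. ✓
u: successors {x}; p ∨ (q → ¬p) there: x:T. ✓
v: successors {t}; p ∨ (q → ¬p) there: t:T. ✓
x: no successors, so □(p ∨ (q → ¬p)) holds vacuously. ✓
y: successors {x}; p ∨ (q → ¬p) there: x:T. ✓
— 6 worlds.
For ◇¬q:
s: successors {t, x}; ¬q there: t:F, x:T. ✓
t: successors {u, y}; ¬q there: u:F, y:T. ✓
u: successors {x}; ¬q there: x:T. ✓
v: successors {t}; ¬q there: t:F. ✗
x: no successors, so ◇¬q fails. ✗
y: successors {x}; ¬q there: x:T. ✓
— 4 worlds.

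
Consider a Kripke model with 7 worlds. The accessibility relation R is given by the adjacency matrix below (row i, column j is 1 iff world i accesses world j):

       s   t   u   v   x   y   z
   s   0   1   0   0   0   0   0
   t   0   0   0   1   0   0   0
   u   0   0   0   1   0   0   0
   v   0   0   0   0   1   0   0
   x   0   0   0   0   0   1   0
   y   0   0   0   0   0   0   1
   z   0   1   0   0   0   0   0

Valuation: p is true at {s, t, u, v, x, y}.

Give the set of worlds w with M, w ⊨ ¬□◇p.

{x}

s: □◇p is T. ✗
t: □◇p is T. ✗
u: □◇p is T. ✗
v: □◇p is T. ✗
x: □◇p is F. ✓
y: □◇p is T. ✗
z: □◇p is T. ✗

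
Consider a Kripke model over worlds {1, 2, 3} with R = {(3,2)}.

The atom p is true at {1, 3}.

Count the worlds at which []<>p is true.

1: no successors, so []<>p holds vacuously. ✓
2: no successors, so []<>p holds vacuously. ✓
3: successors {2}; <>p there: 2:F. ✗
Satisfying worlds: {1, 2}.

2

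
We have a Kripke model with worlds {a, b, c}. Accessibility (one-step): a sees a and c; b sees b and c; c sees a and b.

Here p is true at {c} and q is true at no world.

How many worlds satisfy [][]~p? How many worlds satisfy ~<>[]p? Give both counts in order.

For [][]~p:
a: successors {a, c}; []~p there: a:F, c:T. ✗
b: successors {b, c}; []~p there: b:F, c:T. ✗
c: successors {a, b}; []~p there: a:F, b:F. ✗
— 0 worlds.
For ~<>[]p:
a: <>[]p is F. ✓
b: <>[]p is F. ✓
c: <>[]p is F. ✓
— 3 worlds.

0 and 3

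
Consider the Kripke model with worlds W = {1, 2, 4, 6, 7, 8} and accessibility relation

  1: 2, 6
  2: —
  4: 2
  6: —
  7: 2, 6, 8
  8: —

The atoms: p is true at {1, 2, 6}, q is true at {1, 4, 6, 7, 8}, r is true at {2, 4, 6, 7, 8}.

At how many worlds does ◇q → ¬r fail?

1

1: ◇q is T, ¬r is T. ✓
2: ◇q is F, ¬r is F. ✓
4: ◇q is F, ¬r is F. ✓
6: ◇q is F, ¬r is F. ✓
7: ◇q is T, ¬r is F. ✗
8: ◇q is F, ¬r is F. ✓
Satisfying worlds: {1, 2, 4, 6, 8}.
So ◇q → ¬r fails at the other 1 world.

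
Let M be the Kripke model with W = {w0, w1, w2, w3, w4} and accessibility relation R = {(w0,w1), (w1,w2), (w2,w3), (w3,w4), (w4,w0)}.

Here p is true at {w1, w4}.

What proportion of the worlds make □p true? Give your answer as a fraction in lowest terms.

w0: successors {w1}; p there: w1:T. ✓
w1: successors {w2}; p there: w2:F. ✗
w2: successors {w3}; p there: w3:F. ✗
w3: successors {w4}; p there: w4:T. ✓
w4: successors {w0}; p there: w0:F. ✗
That's 2 of 5 worlds, so 2/5.

2/5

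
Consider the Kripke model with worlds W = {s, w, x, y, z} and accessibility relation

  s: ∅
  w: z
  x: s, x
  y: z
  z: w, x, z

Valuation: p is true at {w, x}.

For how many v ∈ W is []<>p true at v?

s: no successors, so []<>p holds vacuously. ✓
w: successors {z}; <>p there: z:T. ✓
x: successors {s, x}; <>p there: s:F, x:T. ✗
y: successors {z}; <>p there: z:T. ✓
z: successors {w, x, z}; <>p there: w:F, x:T, z:T. ✗
Satisfying worlds: {s, w, y}.

3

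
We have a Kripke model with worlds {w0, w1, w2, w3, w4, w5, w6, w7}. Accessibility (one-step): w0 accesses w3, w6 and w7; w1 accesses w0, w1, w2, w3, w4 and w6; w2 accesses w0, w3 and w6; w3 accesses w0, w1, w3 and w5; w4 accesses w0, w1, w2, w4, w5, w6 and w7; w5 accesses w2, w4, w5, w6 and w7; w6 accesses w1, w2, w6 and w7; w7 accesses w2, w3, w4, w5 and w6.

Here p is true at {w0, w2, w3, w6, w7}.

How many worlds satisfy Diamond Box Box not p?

w0: successors {w3, w6, w7}; Box Box not p there: w3:F, w6:F, w7:F. ✗
w1: successors {w0, w1, w2, w3, w4, w6}; Box Box not p there: w0:F, w1:F, w2:F, w3:F, w4:F, w6:F. ✗
w2: successors {w0, w3, w6}; Box Box not p there: w0:F, w3:F, w6:F. ✗
w3: successors {w0, w1, w3, w5}; Box Box not p there: w0:F, w1:F, w3:F, w5:F. ✗
w4: successors {w0, w1, w2, w4, w5, w6, w7}; Box Box not p there: w0:F, w1:F, w2:F, w4:F, w5:F, w6:F, w7:F. ✗
w5: successors {w2, w4, w5, w6, w7}; Box Box not p there: w2:F, w4:F, w5:F, w6:F, w7:F. ✗
w6: successors {w1, w2, w6, w7}; Box Box not p there: w1:F, w2:F, w6:F, w7:F. ✗
w7: successors {w2, w3, w4, w5, w6}; Box Box not p there: w2:F, w3:F, w4:F, w5:F, w6:F. ✗
Satisfying worlds: ∅.

0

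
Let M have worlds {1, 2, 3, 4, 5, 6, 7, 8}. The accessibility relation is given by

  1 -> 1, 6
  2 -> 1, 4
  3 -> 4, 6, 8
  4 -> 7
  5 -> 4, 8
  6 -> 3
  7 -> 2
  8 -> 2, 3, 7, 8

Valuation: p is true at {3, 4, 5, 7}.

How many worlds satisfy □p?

1: successors {1, 6}; p there: 1:F, 6:F. ✗
2: successors {1, 4}; p there: 1:F, 4:T. ✗
3: successors {4, 6, 8}; p there: 4:T, 6:F, 8:F. ✗
4: successors {7}; p there: 7:T. ✓
5: successors {4, 8}; p there: 4:T, 8:F. ✗
6: successors {3}; p there: 3:T. ✓
7: successors {2}; p there: 2:F. ✗
8: successors {2, 3, 7, 8}; p there: 2:F, 3:T, 7:T, 8:F. ✗
Satisfying worlds: {4, 6}.

2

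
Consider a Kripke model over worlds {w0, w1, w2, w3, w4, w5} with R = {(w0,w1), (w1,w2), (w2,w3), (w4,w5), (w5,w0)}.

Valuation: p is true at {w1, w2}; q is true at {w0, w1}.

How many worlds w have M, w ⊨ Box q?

w0: successors {w1}; q there: w1:T. ✓
w1: successors {w2}; q there: w2:F. ✗
w2: successors {w3}; q there: w3:F. ✗
w3: no successors, so Box q holds vacuously. ✓
w4: successors {w5}; q there: w5:F. ✗
w5: successors {w0}; q there: w0:T. ✓
Satisfying worlds: {w0, w3, w5}.

3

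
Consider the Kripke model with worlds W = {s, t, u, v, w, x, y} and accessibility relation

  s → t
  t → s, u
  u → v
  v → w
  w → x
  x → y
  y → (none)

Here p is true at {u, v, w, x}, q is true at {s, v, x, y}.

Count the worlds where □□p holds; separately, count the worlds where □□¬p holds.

4 and 3

For □□p:
s: successors {t}; □p there: t:F. ✗
t: successors {s, u}; □p there: s:F, u:T. ✗
u: successors {v}; □p there: v:T. ✓
v: successors {w}; □p there: w:T. ✓
w: successors {x}; □p there: x:F. ✗
x: successors {y}; □p there: y:T. ✓
y: no successors, so □□p holds vacuously. ✓
— 4 worlds.
For □□¬p:
s: successors {t}; □¬p there: t:F. ✗
t: successors {s, u}; □¬p there: s:T, u:F. ✗
u: successors {v}; □¬p there: v:F. ✗
v: successors {w}; □¬p there: w:F. ✗
w: successors {x}; □¬p there: x:T. ✓
x: successors {y}; □¬p there: y:T. ✓
y: no successors, so □□¬p holds vacuously. ✓
— 3 worlds.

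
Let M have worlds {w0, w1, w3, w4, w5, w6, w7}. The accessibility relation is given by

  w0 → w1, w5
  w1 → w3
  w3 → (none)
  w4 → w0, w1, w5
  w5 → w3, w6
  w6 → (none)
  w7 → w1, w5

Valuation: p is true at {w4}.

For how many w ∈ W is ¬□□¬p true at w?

w0: □□¬p is T. ✗
w1: □□¬p is T. ✗
w3: □□¬p is T. ✗
w4: □□¬p is T. ✗
w5: □□¬p is T. ✗
w6: □□¬p is T. ✗
w7: □□¬p is T. ✗
Satisfying worlds: ∅.

0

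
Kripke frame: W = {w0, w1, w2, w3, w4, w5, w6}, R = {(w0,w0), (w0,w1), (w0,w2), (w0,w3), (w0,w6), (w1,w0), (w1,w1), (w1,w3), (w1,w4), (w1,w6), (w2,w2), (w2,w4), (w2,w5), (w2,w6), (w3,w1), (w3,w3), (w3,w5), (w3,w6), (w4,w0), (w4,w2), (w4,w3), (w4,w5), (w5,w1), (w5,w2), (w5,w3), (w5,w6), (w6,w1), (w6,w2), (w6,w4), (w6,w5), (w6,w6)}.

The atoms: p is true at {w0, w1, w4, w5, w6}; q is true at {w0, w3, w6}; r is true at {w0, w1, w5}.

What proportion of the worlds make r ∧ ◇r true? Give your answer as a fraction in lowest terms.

w0: r is T, ◇r is T. ✓
w1: r is T, ◇r is T. ✓
w2: r is F, ◇r is T. ✗
w3: r is F, ◇r is T. ✗
w4: r is F, ◇r is T. ✗
w5: r is T, ◇r is T. ✓
w6: r is F, ◇r is T. ✗
That's 3 of 7 worlds, so 3/7.

3/7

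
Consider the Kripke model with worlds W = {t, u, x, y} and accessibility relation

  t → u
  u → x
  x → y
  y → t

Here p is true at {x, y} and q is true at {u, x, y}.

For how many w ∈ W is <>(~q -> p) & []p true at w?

t: <>(~q -> p) is T, []p is F. ✗
u: <>(~q -> p) is T, []p is T. ✓
x: <>(~q -> p) is T, []p is T. ✓
y: <>(~q -> p) is F, []p is F. ✗
Satisfying worlds: {u, x}.

2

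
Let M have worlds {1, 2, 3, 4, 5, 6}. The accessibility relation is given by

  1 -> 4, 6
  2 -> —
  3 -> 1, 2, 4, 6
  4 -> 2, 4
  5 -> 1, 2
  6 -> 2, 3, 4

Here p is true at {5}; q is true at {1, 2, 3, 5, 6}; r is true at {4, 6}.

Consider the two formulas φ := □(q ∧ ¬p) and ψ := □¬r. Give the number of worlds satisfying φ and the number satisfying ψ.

2 and 2

For □(q ∧ ¬p):
1: successors {4, 6}; q ∧ ¬p there: 4:F, 6:T. ✗
2: no successors, so □(q ∧ ¬p) holds vacuously. ✓
3: successors {1, 2, 4, 6}; q ∧ ¬p there: 1:T, 2:T, 4:F, 6:T. ✗
4: successors {2, 4}; q ∧ ¬p there: 2:T, 4:F. ✗
5: successors {1, 2}; q ∧ ¬p there: 1:T, 2:T. ✓
6: successors {2, 3, 4}; q ∧ ¬p there: 2:T, 3:T, 4:F. ✗
— 2 worlds.
For □¬r:
1: successors {4, 6}; ¬r there: 4:F, 6:F. ✗
2: no successors, so □¬r holds vacuously. ✓
3: successors {1, 2, 4, 6}; ¬r there: 1:T, 2:T, 4:F, 6:F. ✗
4: successors {2, 4}; ¬r there: 2:T, 4:F. ✗
5: successors {1, 2}; ¬r there: 1:T, 2:T. ✓
6: successors {2, 3, 4}; ¬r there: 2:T, 3:T, 4:F. ✗
— 2 worlds.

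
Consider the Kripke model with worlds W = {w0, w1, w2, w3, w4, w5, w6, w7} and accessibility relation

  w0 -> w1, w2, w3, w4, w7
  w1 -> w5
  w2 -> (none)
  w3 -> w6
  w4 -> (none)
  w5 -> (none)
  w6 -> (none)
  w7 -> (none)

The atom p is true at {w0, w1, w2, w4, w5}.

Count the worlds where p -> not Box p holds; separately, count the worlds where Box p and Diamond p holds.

For p -> not Box p:
w0: p is T, not Box p is T. ✓
w1: p is T, not Box p is F. ✗
w2: p is T, not Box p is F. ✗
w3: p is F, not Box p is T. ✓
w4: p is T, not Box p is F. ✗
w5: p is T, not Box p is F. ✗
w6: p is F, not Box p is F. ✓
w7: p is F, not Box p is F. ✓
— 4 worlds.
For Box p and Diamond p:
w0: Box p is F, Diamond p is T. ✗
w1: Box p is T, Diamond p is T. ✓
w2: Box p is T, Diamond p is F. ✗
w3: Box p is F, Diamond p is F. ✗
w4: Box p is T, Diamond p is F. ✗
w5: Box p is T, Diamond p is F. ✗
w6: Box p is T, Diamond p is F. ✗
w7: Box p is T, Diamond p is F. ✗
— 1 world.

4 and 1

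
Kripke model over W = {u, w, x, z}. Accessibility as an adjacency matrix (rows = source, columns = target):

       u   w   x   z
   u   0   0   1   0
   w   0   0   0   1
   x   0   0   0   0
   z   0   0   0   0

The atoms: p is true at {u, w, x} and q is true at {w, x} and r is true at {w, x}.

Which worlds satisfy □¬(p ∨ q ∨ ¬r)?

{x, z}

u: successors {x}; ¬(p ∨ q ∨ ¬r) there: x:F. ✗
w: successors {z}; ¬(p ∨ q ∨ ¬r) there: z:F. ✗
x: no successors, so □¬(p ∨ q ∨ ¬r) holds vacuously. ✓
z: no successors, so □¬(p ∨ q ∨ ¬r) holds vacuously. ✓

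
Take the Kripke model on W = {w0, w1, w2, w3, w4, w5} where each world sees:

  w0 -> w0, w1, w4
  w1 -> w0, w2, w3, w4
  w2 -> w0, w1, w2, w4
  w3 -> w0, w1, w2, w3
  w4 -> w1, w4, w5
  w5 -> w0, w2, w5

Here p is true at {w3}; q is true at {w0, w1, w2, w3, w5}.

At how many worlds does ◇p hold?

2

w0: successors {w0, w1, w4}; p there: w0:F, w1:F, w4:F. ✗
w1: successors {w0, w2, w3, w4}; p there: w0:F, w2:F, w3:T, w4:F. ✓
w2: successors {w0, w1, w2, w4}; p there: w0:F, w1:F, w2:F, w4:F. ✗
w3: successors {w0, w1, w2, w3}; p there: w0:F, w1:F, w2:F, w3:T. ✓
w4: successors {w1, w4, w5}; p there: w1:F, w4:F, w5:F. ✗
w5: successors {w0, w2, w5}; p there: w0:F, w2:F, w5:F. ✗
Satisfying worlds: {w1, w3}.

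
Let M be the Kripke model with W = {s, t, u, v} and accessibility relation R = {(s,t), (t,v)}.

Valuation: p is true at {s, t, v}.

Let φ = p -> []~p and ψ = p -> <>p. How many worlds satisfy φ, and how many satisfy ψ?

2 and 3

For p -> []~p:
s: p is T, []~p is F. ✗
t: p is T, []~p is F. ✗
u: p is F, []~p is T. ✓
v: p is T, []~p is T. ✓
— 2 worlds.
For p -> <>p:
s: p is T, <>p is T. ✓
t: p is T, <>p is T. ✓
u: p is F, <>p is F. ✓
v: p is T, <>p is F. ✗
— 3 worlds.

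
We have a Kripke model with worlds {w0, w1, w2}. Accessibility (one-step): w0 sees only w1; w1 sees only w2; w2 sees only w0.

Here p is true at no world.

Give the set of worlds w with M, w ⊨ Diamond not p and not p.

{w0, w1, w2}

w0: Diamond not p is T, not p is T. ✓
w1: Diamond not p is T, not p is T. ✓
w2: Diamond not p is T, not p is T. ✓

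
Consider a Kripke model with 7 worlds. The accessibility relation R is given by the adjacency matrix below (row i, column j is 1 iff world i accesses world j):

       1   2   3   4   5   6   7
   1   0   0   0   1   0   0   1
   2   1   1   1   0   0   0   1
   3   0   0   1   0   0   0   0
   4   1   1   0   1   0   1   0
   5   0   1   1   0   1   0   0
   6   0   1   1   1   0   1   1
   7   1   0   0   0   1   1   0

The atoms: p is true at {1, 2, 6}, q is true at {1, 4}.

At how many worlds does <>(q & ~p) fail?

1: successors {4, 7}; q & ~p there: 4:T, 7:F. ✓
2: successors {1, 2, 3, 7}; q & ~p there: 1:F, 2:F, 3:F, 7:F. ✗
3: successors {3}; q & ~p there: 3:F. ✗
4: successors {1, 2, 4, 6}; q & ~p there: 1:F, 2:F, 4:T, 6:F. ✓
5: successors {2, 3, 5}; q & ~p there: 2:F, 3:F, 5:F. ✗
6: successors {2, 3, 4, 6, 7}; q & ~p there: 2:F, 3:F, 4:T, 6:F, 7:F. ✓
7: successors {1, 5, 6}; q & ~p there: 1:F, 5:F, 6:F. ✗
Satisfying worlds: {1, 4, 6}.
So <>(q & ~p) fails at the other 4 worlds.

4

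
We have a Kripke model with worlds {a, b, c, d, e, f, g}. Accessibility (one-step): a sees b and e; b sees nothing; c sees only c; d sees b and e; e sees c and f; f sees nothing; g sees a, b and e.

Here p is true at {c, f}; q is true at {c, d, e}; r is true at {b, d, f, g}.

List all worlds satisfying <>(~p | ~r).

a: successors {b, e}; ~p | ~r there: b:T, e:T. ✓
b: no successors, so <>(~p | ~r) fails. ✗
c: successors {c}; ~p | ~r there: c:T. ✓
d: successors {b, e}; ~p | ~r there: b:T, e:T. ✓
e: successors {c, f}; ~p | ~r there: c:T, f:F. ✓
f: no successors, so <>(~p | ~r) fails. ✗
g: successors {a, b, e}; ~p | ~r there: a:T, b:T, e:T. ✓

{a, c, d, e, g}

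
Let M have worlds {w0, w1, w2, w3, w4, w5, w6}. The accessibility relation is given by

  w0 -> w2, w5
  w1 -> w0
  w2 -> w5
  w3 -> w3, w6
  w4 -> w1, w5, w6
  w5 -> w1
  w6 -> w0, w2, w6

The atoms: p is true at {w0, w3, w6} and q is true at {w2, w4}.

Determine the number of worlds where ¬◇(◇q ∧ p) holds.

w0: ◇(◇q ∧ p) is F. ✓
w1: ◇(◇q ∧ p) is T. ✗
w2: ◇(◇q ∧ p) is F. ✓
w3: ◇(◇q ∧ p) is T. ✗
w4: ◇(◇q ∧ p) is T. ✗
w5: ◇(◇q ∧ p) is F. ✓
w6: ◇(◇q ∧ p) is T. ✗
Satisfying worlds: {w0, w2, w5}.

3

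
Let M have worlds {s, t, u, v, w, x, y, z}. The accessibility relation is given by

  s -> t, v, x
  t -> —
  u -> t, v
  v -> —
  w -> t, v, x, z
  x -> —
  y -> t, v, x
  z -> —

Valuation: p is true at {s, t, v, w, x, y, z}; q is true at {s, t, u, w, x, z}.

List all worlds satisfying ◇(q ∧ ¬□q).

∅

s: successors {t, v, x}; q ∧ ¬□q there: t:F, v:F, x:F. ✗
t: no successors, so ◇(q ∧ ¬□q) fails. ✗
u: successors {t, v}; q ∧ ¬□q there: t:F, v:F. ✗
v: no successors, so ◇(q ∧ ¬□q) fails. ✗
w: successors {t, v, x, z}; q ∧ ¬□q there: t:F, v:F, x:F, z:F. ✗
x: no successors, so ◇(q ∧ ¬□q) fails. ✗
y: successors {t, v, x}; q ∧ ¬□q there: t:F, v:F, x:F. ✗
z: no successors, so ◇(q ∧ ¬□q) fails. ✗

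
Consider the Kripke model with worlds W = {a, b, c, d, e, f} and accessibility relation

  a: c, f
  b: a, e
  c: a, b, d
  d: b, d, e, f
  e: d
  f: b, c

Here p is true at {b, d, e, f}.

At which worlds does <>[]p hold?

a: successors {c, f}; []p there: c:F, f:F. ✗
b: successors {a, e}; []p there: a:F, e:T. ✓
c: successors {a, b, d}; []p there: a:F, b:F, d:T. ✓
d: successors {b, d, e, f}; []p there: b:F, d:T, e:T, f:F. ✓
e: successors {d}; []p there: d:T. ✓
f: successors {b, c}; []p there: b:F, c:F. ✗

{b, c, d, e}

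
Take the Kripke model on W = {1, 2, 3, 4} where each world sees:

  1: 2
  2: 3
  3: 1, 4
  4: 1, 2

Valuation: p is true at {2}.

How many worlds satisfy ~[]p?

3

1: []p is T. ✗
2: []p is F. ✓
3: []p is F. ✓
4: []p is F. ✓
Satisfying worlds: {2, 3, 4}.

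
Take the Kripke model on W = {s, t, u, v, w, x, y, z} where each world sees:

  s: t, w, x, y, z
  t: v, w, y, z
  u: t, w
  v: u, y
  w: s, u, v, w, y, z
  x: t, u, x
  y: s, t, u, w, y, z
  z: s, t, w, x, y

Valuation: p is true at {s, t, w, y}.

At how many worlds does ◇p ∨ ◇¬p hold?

8

s: ◇p is T, ◇¬p is T. ✓
t: ◇p is T, ◇¬p is T. ✓
u: ◇p is T, ◇¬p is F. ✓
v: ◇p is T, ◇¬p is T. ✓
w: ◇p is T, ◇¬p is T. ✓
x: ◇p is T, ◇¬p is T. ✓
y: ◇p is T, ◇¬p is T. ✓
z: ◇p is T, ◇¬p is T. ✓
Satisfying worlds: {s, t, u, v, w, x, y, z}.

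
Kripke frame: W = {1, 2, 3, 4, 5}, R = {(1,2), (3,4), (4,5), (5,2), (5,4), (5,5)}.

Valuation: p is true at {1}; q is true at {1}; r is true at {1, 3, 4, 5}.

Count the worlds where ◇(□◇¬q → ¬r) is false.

1: successors {2}; □◇¬q → ¬r there: 2:T. ✓
2: no successors, so ◇(□◇¬q → ¬r) fails. ✗
3: successors {4}; □◇¬q → ¬r there: 4:F. ✗
4: successors {5}; □◇¬q → ¬r there: 5:T. ✓
5: successors {2, 4, 5}; □◇¬q → ¬r there: 2:T, 4:F, 5:T. ✓
Satisfying worlds: {1, 4, 5}.
So ◇(□◇¬q → ¬r) fails at the other 2 worlds.

2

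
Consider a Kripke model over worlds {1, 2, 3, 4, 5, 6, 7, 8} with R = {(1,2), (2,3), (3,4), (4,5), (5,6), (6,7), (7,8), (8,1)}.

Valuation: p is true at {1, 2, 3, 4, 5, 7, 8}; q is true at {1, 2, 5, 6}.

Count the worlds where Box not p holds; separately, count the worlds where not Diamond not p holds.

1 and 7

For Box not p:
1: successors {2}; not p there: 2:F. ✗
2: successors {3}; not p there: 3:F. ✗
3: successors {4}; not p there: 4:F. ✗
4: successors {5}; not p there: 5:F. ✗
5: successors {6}; not p there: 6:T. ✓
6: successors {7}; not p there: 7:F. ✗
7: successors {8}; not p there: 8:F. ✗
8: successors {1}; not p there: 1:F. ✗
— 1 world.
For not Diamond not p:
1: Diamond not p is F. ✓
2: Diamond not p is F. ✓
3: Diamond not p is F. ✓
4: Diamond not p is F. ✓
5: Diamond not p is T. ✗
6: Diamond not p is F. ✓
7: Diamond not p is F. ✓
8: Diamond not p is F. ✓
— 7 worlds.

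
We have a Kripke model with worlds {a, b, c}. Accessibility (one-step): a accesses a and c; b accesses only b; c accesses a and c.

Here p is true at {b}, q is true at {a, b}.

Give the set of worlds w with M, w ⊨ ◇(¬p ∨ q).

{a, b, c}

a: successors {a, c}; ¬p ∨ q there: a:T, c:T. ✓
b: successors {b}; ¬p ∨ q there: b:T. ✓
c: successors {a, c}; ¬p ∨ q there: a:T, c:T. ✓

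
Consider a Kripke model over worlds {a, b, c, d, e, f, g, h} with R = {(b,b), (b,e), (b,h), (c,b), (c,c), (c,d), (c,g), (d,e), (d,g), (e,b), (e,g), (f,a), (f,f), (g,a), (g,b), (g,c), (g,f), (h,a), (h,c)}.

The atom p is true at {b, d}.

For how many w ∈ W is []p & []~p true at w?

a: []p is T, []~p is T. ✓
b: []p is F, []~p is F. ✗
c: []p is F, []~p is F. ✗
d: []p is F, []~p is T. ✗
e: []p is F, []~p is F. ✗
f: []p is F, []~p is T. ✗
g: []p is F, []~p is F. ✗
h: []p is F, []~p is T. ✗
Satisfying worlds: {a}.

1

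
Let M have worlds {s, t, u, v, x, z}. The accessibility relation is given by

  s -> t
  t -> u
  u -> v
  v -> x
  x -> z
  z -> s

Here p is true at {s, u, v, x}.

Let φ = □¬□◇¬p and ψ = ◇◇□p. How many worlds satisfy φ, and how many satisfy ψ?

4 and 4

For □¬□◇¬p:
s: successors {t}; ¬□◇¬p there: t:T. ✓
t: successors {u}; ¬□◇¬p there: u:T. ✓
u: successors {v}; ¬□◇¬p there: v:F. ✗
v: successors {x}; ¬□◇¬p there: x:T. ✓
x: successors {z}; ¬□◇¬p there: z:F. ✗
z: successors {s}; ¬□◇¬p there: s:T. ✓
— 4 worlds.
For ◇◇□p:
s: successors {t}; ◇□p there: t:T. ✓
t: successors {u}; ◇□p there: u:T. ✓
u: successors {v}; ◇□p there: v:F. ✗
v: successors {x}; ◇□p there: x:T. ✓
x: successors {z}; ◇□p there: z:F. ✗
z: successors {s}; ◇□p there: s:T. ✓
— 4 worlds.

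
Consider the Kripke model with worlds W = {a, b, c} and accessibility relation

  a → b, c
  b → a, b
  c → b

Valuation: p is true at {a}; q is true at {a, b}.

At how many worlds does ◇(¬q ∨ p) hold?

2

a: successors {b, c}; ¬q ∨ p there: b:F, c:T. ✓
b: successors {a, b}; ¬q ∨ p there: a:T, b:F. ✓
c: successors {b}; ¬q ∨ p there: b:F. ✗
Satisfying worlds: {a, b}.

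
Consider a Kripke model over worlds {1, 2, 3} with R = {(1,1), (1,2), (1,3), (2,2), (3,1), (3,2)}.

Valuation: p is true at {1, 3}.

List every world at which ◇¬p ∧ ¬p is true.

1: ◇¬p is T, ¬p is F. ✗
2: ◇¬p is T, ¬p is T. ✓
3: ◇¬p is T, ¬p is F. ✗

{2}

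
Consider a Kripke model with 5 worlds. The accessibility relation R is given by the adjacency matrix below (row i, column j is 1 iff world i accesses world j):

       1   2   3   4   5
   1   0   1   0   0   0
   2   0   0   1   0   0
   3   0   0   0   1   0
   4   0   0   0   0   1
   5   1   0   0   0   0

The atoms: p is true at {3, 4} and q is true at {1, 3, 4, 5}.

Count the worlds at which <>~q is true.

1: successors {2}; ~q there: 2:T. ✓
2: successors {3}; ~q there: 3:F. ✗
3: successors {4}; ~q there: 4:F. ✗
4: successors {5}; ~q there: 5:F. ✗
5: successors {1}; ~q there: 1:F. ✗
Satisfying worlds: {1}.

1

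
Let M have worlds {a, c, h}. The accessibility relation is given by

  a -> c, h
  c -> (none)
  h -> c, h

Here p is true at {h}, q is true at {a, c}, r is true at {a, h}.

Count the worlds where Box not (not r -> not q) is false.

a: successors {c, h}; not (not r -> not q) there: c:T, h:F. ✗
c: no successors, so Box not (not r -> not q) holds vacuously. ✓
h: successors {c, h}; not (not r -> not q) there: c:T, h:F. ✗
Satisfying worlds: {c}.
So Box not (not r -> not q) fails at the other 2 worlds.

2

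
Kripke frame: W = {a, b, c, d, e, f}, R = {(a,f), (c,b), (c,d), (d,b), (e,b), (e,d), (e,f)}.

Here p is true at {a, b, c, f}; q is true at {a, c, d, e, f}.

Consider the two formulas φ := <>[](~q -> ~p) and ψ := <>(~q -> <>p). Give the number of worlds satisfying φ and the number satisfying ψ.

4 and 3

For <>[](~q -> ~p):
a: successors {f}; [](~q -> ~p) there: f:T. ✓
b: no successors, so <>[](~q -> ~p) fails. ✗
c: successors {b, d}; [](~q -> ~p) there: b:T, d:F. ✓
d: successors {b}; [](~q -> ~p) there: b:T. ✓
e: successors {b, d, f}; [](~q -> ~p) there: b:T, d:F, f:T. ✓
f: no successors, so <>[](~q -> ~p) fails. ✗
— 4 worlds.
For <>(~q -> <>p):
a: successors {f}; ~q -> <>p there: f:T. ✓
b: no successors, so <>(~q -> <>p) fails. ✗
c: successors {b, d}; ~q -> <>p there: b:F, d:T. ✓
d: successors {b}; ~q -> <>p there: b:F. ✗
e: successors {b, d, f}; ~q -> <>p there: b:F, d:T, f:T. ✓
f: no successors, so <>(~q -> <>p) fails. ✗
— 3 worlds.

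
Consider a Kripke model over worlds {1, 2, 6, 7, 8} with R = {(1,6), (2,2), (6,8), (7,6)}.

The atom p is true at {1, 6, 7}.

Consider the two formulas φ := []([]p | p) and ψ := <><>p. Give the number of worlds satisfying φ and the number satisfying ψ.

For []([]p | p):
1: successors {6}; []p | p there: 6:T. ✓
2: successors {2}; []p | p there: 2:F. ✗
6: successors {8}; []p | p there: 8:T. ✓
7: successors {6}; []p | p there: 6:T. ✓
8: no successors, so []([]p | p) holds vacuously. ✓
— 4 worlds.
For <><>p:
1: successors {6}; <>p there: 6:F. ✗
2: successors {2}; <>p there: 2:F. ✗
6: successors {8}; <>p there: 8:F. ✗
7: successors {6}; <>p there: 6:F. ✗
8: no successors, so <><>p fails. ✗
— 0 worlds.

4 and 0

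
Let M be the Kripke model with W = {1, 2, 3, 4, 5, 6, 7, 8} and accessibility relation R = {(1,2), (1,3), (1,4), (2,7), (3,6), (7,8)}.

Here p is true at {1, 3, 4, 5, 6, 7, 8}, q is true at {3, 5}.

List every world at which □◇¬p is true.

{4, 5, 6, 8}

1: successors {2, 3, 4}; ◇¬p there: 2:F, 3:F, 4:F. ✗
2: successors {7}; ◇¬p there: 7:F. ✗
3: successors {6}; ◇¬p there: 6:F. ✗
4: no successors, so □◇¬p holds vacuously. ✓
5: no successors, so □◇¬p holds vacuously. ✓
6: no successors, so □◇¬p holds vacuously. ✓
7: successors {8}; ◇¬p there: 8:F. ✗
8: no successors, so □◇¬p holds vacuously. ✓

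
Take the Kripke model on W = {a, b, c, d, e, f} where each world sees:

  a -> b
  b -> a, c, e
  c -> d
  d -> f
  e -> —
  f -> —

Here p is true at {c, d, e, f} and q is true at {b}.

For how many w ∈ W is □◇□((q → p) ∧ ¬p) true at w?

4

a: successors {b}; ◇□((q → p) ∧ ¬p) there: b:T. ✓
b: successors {a, c, e}; ◇□((q → p) ∧ ¬p) there: a:F, c:F, e:F. ✗
c: successors {d}; ◇□((q → p) ∧ ¬p) there: d:T. ✓
d: successors {f}; ◇□((q → p) ∧ ¬p) there: f:F. ✗
e: no successors, so □◇□((q → p) ∧ ¬p) holds vacuously. ✓
f: no successors, so □◇□((q → p) ∧ ¬p) holds vacuously. ✓
Satisfying worlds: {a, c, e, f}.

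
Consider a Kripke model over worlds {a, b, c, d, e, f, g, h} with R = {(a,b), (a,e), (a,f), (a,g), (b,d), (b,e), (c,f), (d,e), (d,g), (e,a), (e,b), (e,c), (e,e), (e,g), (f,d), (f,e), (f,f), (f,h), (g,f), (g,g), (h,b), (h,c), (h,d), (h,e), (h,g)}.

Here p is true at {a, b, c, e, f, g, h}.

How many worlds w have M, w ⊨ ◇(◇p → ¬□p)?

a: successors {b, e, f, g}; ◇p → ¬□p there: b:T, e:F, f:T, g:F. ✓
b: successors {d, e}; ◇p → ¬□p there: d:F, e:F. ✗
c: successors {f}; ◇p → ¬□p there: f:T. ✓
d: successors {e, g}; ◇p → ¬□p there: e:F, g:F. ✗
e: successors {a, b, c, e, g}; ◇p → ¬□p there: a:F, b:T, c:F, e:F, g:F. ✓
f: successors {d, e, f, h}; ◇p → ¬□p there: d:F, e:F, f:T, h:T. ✓
g: successors {f, g}; ◇p → ¬□p there: f:T, g:F. ✓
h: successors {b, c, d, e, g}; ◇p → ¬□p there: b:T, c:F, d:F, e:F, g:F. ✓
Satisfying worlds: {a, c, e, f, g, h}.

6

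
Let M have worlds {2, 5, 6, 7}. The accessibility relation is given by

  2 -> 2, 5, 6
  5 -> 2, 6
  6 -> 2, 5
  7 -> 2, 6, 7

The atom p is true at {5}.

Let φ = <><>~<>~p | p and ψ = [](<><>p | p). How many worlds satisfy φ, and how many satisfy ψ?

1 and 4

For <><>~<>~p | p:
2: <><>~<>~p is F, p is F. ✗
5: <><>~<>~p is F, p is T. ✓
6: <><>~<>~p is F, p is F. ✗
7: <><>~<>~p is F, p is F. ✗
— 1 world.
For [](<><>p | p):
2: successors {2, 5, 6}; <><>p | p there: 2:T, 5:T, 6:T. ✓
5: successors {2, 6}; <><>p | p there: 2:T, 6:T. ✓
6: successors {2, 5}; <><>p | p there: 2:T, 5:T. ✓
7: successors {2, 6, 7}; <><>p | p there: 2:T, 6:T, 7:T. ✓
— 4 worlds.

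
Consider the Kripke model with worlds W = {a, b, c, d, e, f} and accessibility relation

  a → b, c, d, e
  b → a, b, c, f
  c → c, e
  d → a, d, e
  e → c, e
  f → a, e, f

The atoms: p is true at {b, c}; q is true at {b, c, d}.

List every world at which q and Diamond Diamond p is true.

{b, c, d}

a: q is F, Diamond Diamond p is T. ✗
b: q is T, Diamond Diamond p is T. ✓
c: q is T, Diamond Diamond p is T. ✓
d: q is T, Diamond Diamond p is T. ✓
e: q is F, Diamond Diamond p is T. ✗
f: q is F, Diamond Diamond p is T. ✗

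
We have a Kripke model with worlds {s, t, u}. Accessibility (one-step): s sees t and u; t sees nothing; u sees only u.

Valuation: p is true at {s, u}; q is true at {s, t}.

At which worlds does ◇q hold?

{s}

s: successors {t, u}; q there: t:T, u:F. ✓
t: no successors, so ◇q fails. ✗
u: successors {u}; q there: u:F. ✗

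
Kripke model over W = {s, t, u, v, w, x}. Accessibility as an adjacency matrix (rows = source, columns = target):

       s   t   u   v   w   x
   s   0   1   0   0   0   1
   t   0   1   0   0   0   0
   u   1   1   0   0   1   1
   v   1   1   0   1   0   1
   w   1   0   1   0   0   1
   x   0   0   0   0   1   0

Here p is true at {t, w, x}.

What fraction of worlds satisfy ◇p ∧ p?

s: ◇p is T, p is F. ✗
t: ◇p is T, p is T. ✓
u: ◇p is T, p is F. ✗
v: ◇p is T, p is F. ✗
w: ◇p is T, p is T. ✓
x: ◇p is T, p is T. ✓
That's 3 of 6 worlds, so 3/6 = 1/2.

1/2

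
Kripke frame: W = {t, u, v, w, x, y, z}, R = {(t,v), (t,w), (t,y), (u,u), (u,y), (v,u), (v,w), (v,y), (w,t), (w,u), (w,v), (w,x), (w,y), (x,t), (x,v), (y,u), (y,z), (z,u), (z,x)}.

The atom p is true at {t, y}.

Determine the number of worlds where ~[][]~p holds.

t: [][]~p is F. ✓
u: [][]~p is F. ✓
v: [][]~p is F. ✓
w: [][]~p is F. ✓
x: [][]~p is F. ✓
y: [][]~p is F. ✓
z: [][]~p is F. ✓
Satisfying worlds: {t, u, v, w, x, y, z}.

7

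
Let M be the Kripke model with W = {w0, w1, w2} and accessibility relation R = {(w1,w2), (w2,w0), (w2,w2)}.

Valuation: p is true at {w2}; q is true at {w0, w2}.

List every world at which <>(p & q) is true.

w0: no successors, so <>(p & q) fails. ✗
w1: successors {w2}; p & q there: w2:T. ✓
w2: successors {w0, w2}; p & q there: w0:F, w2:T. ✓

{w1, w2}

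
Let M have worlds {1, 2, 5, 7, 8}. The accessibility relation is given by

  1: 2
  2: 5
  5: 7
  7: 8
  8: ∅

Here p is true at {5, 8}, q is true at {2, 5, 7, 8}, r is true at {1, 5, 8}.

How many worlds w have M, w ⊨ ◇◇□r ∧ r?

1: ◇◇□r is F, r is T. ✗
2: ◇◇□r is T, r is F. ✗
5: ◇◇□r is T, r is T. ✓
7: ◇◇□r is F, r is F. ✗
8: ◇◇□r is F, r is T. ✗
Satisfying worlds: {5}.

1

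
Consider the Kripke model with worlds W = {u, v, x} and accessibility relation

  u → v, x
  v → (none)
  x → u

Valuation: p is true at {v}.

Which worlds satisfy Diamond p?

u: successors {v, x}; p there: v:T, x:F. ✓
v: no successors, so Diamond p fails. ✗
x: successors {u}; p there: u:F. ✗

{u}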